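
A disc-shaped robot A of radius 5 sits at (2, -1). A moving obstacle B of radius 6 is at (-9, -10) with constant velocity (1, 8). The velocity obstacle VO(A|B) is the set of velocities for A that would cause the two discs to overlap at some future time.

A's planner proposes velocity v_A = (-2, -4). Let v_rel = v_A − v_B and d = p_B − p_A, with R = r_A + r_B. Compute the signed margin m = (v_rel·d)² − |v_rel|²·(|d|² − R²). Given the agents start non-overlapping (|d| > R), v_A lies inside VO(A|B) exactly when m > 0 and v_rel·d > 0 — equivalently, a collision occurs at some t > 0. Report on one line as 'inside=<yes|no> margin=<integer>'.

d = (-11, -9),  |d|² = 202;  R = 5+6 = 11,  c = 202−11² = 81
v_rel = (-3, -12),  |v_rel|² = 153;  v_rel·d = (-3)·(-11) + (-12)·(-9) = 141
153·t² − 282·t + 81 = 0  ⇒  m = 141² − 153·81 = 7488
m = 7488 > 0,  v_rel·d = 141 > 0  ⇒  inside

inside=yes margin=7488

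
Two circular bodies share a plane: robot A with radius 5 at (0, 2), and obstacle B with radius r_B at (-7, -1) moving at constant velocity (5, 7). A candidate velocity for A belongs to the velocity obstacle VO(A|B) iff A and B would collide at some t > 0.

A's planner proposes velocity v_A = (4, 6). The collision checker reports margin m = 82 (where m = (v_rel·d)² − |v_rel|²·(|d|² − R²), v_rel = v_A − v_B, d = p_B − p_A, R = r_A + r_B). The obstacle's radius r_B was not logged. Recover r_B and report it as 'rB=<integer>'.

m = 82
d = (-7, -3);  v_rel = (-1, -1),  |v_rel|² = 2
v_rel×d = (-1)·(-3) − (-1)·(-7) = -4
since m = R²·2 − (-4)²:  R² = (16 + 82) / 2 = 49
R = √49 = 7  ⇒  r_B = 7 − 5 = 2

rB=2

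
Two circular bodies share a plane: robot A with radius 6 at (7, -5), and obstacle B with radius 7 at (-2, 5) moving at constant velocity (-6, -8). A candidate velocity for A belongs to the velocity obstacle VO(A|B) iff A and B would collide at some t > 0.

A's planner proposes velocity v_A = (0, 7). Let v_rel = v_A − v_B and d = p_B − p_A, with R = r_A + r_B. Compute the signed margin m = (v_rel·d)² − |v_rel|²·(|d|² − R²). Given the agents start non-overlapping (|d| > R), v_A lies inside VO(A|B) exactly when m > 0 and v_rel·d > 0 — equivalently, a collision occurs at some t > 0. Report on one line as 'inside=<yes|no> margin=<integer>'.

d = (-9, 10),  |d|² = 181;  R = 6+7 = 13,  c = 181−13² = 12
v_rel = (6, 15),  |v_rel|² = 261;  v_rel·d = (6)·(-9) + (15)·(10) = 96
261·t² − 192·t + 12 = 0  ⇒  m = 96² − 261·12 = 6084
m = 6084 > 0,  v_rel·d = 96 > 0  ⇒  inside

inside=yes margin=6084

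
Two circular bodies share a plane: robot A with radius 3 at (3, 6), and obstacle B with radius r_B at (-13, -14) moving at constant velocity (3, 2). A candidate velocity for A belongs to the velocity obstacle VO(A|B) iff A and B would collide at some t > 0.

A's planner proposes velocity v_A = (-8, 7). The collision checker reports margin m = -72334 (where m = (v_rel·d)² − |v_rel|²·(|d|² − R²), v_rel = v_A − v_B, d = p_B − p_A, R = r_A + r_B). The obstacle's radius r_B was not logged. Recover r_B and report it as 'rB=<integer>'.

m = -72334
d = (-16, -20);  v_rel = (-11, 5),  |v_rel|² = 146
v_rel×d = (-11)·(-20) − (5)·(-16) = 300
since m = R²·146 − 300²:  R² = (90000 + -72334) / 146 = 121
R = √121 = 11  ⇒  r_B = 11 − 3 = 8

rB=8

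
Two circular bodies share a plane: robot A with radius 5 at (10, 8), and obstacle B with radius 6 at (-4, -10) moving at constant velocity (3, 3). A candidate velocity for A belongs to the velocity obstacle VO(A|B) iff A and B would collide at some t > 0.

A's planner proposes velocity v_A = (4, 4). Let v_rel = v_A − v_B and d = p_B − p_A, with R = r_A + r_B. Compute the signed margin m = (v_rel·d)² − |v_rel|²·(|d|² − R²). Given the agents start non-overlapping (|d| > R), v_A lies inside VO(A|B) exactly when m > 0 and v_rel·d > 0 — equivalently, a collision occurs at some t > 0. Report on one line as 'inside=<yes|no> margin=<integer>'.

d = (-14, -18),  |d|² = 520;  R = 5+6 = 11,  c = 520−11² = 399
v_rel = (1, 1),  |v_rel|² = 2;  v_rel·d = (1)·(-14) + (1)·(-18) = -32
2·t² + 64·t + 399 = 0  ⇒  m = (-32)² − 2·399 = 226
m = 226 > 0,  v_rel·d = -32 < 0  ⇒  outside

inside=no margin=226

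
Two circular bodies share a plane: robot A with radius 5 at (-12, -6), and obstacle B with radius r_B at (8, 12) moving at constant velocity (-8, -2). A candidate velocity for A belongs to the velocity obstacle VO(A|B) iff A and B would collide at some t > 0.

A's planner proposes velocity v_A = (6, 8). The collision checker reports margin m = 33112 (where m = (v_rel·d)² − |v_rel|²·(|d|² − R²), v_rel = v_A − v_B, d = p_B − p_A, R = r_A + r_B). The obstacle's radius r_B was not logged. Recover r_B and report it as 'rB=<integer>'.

m = 33112
d = (20, 18);  v_rel = (14, 10),  |v_rel|² = 296
v_rel×d = (14)·(18) − (10)·(20) = 52
since m = R²·296 − 52²:  R² = (2704 + 33112) / 296 = 121
R = √121 = 11  ⇒  r_B = 11 − 5 = 6

rB=6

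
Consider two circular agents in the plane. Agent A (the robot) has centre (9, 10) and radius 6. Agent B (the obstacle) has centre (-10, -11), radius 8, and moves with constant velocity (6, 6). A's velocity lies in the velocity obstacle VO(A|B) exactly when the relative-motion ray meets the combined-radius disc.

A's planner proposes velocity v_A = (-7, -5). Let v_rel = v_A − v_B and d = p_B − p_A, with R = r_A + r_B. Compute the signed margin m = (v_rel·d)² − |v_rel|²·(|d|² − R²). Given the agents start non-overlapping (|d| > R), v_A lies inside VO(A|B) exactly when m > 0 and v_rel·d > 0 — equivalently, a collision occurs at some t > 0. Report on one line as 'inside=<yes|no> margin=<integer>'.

d = (-19, -21),  |d|² = 802;  R = 6+8 = 14,  c = 802−14² = 606
v_rel = (-13, -11),  |v_rel|² = 290;  v_rel·d = (-13)·(-19) + (-11)·(-21) = 478
290·t² − 956·t + 606 = 0  ⇒  m = 478² − 290·606 = 52744
m = 52744 > 0,  v_rel·d = 478 > 0  ⇒  inside

inside=yes margin=52744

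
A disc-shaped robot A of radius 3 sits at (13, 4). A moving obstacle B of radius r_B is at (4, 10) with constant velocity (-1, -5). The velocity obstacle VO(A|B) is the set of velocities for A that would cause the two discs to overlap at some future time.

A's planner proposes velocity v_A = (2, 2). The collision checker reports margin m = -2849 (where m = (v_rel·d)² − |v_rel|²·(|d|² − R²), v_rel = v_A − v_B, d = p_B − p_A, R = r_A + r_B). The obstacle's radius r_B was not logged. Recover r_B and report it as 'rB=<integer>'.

m = -2849
d = (-9, 6);  v_rel = (3, 7),  |v_rel|² = 58
v_rel×d = (3)·(6) − (7)·(-9) = 81
since m = R²·58 − 81²:  R² = (6561 + -2849) / 58 = 64
R = √64 = 8  ⇒  r_B = 8 − 3 = 5

rB=5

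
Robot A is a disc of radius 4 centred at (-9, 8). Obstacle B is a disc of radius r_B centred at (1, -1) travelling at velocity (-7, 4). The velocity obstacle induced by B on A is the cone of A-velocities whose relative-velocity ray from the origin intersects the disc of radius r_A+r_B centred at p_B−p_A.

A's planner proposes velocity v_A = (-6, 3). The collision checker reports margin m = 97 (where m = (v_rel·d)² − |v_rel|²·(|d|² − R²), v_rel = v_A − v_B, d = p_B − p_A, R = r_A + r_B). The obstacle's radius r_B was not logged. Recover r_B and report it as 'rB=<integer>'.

m = 97
d = (10, -9);  v_rel = (1, -1),  |v_rel|² = 2
v_rel×d = (1)·(-9) − (-1)·(10) = 1
since m = R²·2 − 1²:  R² = (1 + 97) / 2 = 49
R = √49 = 7  ⇒  r_B = 7 − 4 = 3

rB=3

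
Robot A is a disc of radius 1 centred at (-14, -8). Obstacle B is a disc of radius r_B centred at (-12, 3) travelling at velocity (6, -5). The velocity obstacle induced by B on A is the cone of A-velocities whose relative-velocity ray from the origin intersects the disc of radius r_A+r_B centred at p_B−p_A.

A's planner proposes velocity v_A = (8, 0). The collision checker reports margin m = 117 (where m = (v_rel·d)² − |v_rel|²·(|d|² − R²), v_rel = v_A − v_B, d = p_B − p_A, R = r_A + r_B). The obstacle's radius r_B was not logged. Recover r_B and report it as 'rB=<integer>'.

m = 117
d = (2, 11);  v_rel = (2, 5),  |v_rel|² = 29
v_rel×d = (2)·(11) − (5)·(2) = 12
since m = R²·29 − 12²:  R² = (144 + 117) / 29 = 9
R = √9 = 3  ⇒  r_B = 3 − 1 = 2

rB=2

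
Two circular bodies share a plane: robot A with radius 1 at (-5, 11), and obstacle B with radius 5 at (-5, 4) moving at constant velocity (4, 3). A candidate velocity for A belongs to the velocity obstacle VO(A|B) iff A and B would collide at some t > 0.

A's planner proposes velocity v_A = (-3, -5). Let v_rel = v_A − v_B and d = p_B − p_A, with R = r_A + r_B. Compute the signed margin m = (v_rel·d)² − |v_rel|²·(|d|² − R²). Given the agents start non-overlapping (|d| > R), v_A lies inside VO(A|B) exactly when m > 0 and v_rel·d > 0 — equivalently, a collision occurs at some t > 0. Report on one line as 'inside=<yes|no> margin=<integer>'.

d = (0, -7),  |d|² = 49;  R = 1+5 = 6,  c = 49−6² = 13
v_rel = (-7, -8),  |v_rel|² = 113;  v_rel·d = (-7)·(0) + (-8)·(-7) = 56
113·t² − 112·t + 13 = 0  ⇒  m = 56² − 113·13 = 1667
m = 1667 > 0,  v_rel·d = 56 > 0  ⇒  inside

inside=yes margin=1667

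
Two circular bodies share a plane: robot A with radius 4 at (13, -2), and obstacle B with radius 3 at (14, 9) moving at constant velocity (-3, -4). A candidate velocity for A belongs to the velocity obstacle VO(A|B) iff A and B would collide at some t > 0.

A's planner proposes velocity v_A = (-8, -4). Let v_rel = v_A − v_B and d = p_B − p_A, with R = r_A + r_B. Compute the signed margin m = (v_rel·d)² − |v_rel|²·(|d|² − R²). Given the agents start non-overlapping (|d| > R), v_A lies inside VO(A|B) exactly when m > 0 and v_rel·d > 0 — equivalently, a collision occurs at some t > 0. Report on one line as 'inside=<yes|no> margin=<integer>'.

d = (1, 11),  |d|² = 122;  R = 4+3 = 7,  c = 122−7² = 73
v_rel = (-5, 0),  |v_rel|² = 25;  v_rel·d = (-5)·(1) + (0)·(11) = -5
25·t² + 10·t + 73 = 0  ⇒  m = (-5)² − 25·73 = -1800
m = -1800 < 0,  v_rel·d = -5 < 0  ⇒  outside

inside=no margin=-1800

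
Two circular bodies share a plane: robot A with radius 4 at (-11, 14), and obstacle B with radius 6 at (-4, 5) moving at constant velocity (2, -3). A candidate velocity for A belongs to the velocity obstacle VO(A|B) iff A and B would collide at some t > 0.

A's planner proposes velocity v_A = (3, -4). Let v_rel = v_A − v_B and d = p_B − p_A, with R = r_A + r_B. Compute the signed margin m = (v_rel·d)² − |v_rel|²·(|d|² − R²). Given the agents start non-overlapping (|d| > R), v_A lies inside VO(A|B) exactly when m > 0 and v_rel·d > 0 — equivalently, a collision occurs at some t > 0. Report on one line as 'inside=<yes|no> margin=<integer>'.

d = (7, -9),  |d|² = 130;  R = 4+6 = 10,  c = 130−10² = 30
v_rel = (1, -1),  |v_rel|² = 2;  v_rel·d = (1)·(7) + (-1)·(-9) = 16
2·t² − 32·t + 30 = 0  ⇒  m = 16² − 2·30 = 196
m = 196 > 0,  v_rel·d = 16 > 0  ⇒  inside

inside=yes margin=196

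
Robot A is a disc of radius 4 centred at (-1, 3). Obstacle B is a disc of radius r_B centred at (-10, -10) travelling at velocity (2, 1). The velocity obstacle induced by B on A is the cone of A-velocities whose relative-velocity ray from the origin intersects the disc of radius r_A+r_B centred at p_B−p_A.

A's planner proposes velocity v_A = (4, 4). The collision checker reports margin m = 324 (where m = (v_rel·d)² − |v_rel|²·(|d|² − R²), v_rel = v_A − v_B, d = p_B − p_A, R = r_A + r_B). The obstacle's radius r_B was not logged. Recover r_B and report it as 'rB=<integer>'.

m = 324
d = (-9, -13);  v_rel = (2, 3),  |v_rel|² = 13
v_rel×d = (2)·(-13) − (3)·(-9) = 1
since m = R²·13 − 1²:  R² = (1 + 324) / 13 = 25
R = √25 = 5  ⇒  r_B = 5 − 4 = 1

rB=1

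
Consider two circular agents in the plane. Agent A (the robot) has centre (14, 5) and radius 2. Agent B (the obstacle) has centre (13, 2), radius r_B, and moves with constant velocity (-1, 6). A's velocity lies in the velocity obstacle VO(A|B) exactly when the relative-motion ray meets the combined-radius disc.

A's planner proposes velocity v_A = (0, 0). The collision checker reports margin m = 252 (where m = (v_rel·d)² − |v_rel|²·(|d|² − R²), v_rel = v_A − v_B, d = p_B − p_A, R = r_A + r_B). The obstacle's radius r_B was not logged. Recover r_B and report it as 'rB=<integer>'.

m = 252
d = (-1, -3);  v_rel = (1, -6),  |v_rel|² = 37
v_rel×d = (1)·(-3) − (-6)·(-1) = -9
since m = R²·37 − (-9)²:  R² = (81 + 252) / 37 = 9
R = √9 = 3  ⇒  r_B = 3 − 2 = 1

rB=1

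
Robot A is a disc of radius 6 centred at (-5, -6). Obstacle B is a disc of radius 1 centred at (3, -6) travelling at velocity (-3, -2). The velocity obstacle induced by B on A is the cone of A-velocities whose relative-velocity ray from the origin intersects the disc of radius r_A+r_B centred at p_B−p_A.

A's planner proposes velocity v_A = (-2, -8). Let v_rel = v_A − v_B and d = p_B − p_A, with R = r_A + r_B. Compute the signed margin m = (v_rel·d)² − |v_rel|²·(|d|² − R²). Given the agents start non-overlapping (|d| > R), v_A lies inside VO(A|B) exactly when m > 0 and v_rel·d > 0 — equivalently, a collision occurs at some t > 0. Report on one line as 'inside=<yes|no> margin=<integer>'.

d = (8, 0),  |d|² = 64;  R = 6+1 = 7,  c = 64−7² = 15
v_rel = (1, -6),  |v_rel|² = 37;  v_rel·d = (1)·(8) + (-6)·(0) = 8
37·t² − 16·t + 15 = 0  ⇒  m = 8² − 37·15 = -491
m = -491 < 0,  v_rel·d = 8 > 0  ⇒  outside

inside=no margin=-491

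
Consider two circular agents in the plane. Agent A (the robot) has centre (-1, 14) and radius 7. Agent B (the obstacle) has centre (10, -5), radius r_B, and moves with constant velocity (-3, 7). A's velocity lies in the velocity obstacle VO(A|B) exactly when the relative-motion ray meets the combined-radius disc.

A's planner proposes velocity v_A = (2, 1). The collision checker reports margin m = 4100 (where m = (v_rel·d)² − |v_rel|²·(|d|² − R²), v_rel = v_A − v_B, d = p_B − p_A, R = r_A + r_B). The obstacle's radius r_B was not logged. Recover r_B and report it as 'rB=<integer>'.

m = 4100
d = (11, -19);  v_rel = (5, -6),  |v_rel|² = 61
v_rel×d = (5)·(-19) − (-6)·(11) = -29
since m = R²·61 − (-29)²:  R² = (841 + 4100) / 61 = 81
R = √81 = 9  ⇒  r_B = 9 − 7 = 2

rB=2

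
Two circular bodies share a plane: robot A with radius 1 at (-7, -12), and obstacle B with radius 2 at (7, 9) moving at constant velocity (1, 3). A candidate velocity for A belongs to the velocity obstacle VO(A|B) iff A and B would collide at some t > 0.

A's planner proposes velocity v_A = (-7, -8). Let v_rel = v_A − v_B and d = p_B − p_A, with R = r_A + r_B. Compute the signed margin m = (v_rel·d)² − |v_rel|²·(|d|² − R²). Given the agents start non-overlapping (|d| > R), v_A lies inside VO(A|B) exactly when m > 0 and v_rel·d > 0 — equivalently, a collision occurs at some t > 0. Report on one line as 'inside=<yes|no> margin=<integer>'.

d = (14, 21),  |d|² = 637;  R = 1+2 = 3,  c = 637−3² = 628
v_rel = (-8, -11),  |v_rel|² = 185;  v_rel·d = (-8)·(14) + (-11)·(21) = -343
185·t² + 686·t + 628 = 0  ⇒  m = (-343)² − 185·628 = 1469
m = 1469 > 0,  v_rel·d = -343 < 0  ⇒  outside

inside=no margin=1469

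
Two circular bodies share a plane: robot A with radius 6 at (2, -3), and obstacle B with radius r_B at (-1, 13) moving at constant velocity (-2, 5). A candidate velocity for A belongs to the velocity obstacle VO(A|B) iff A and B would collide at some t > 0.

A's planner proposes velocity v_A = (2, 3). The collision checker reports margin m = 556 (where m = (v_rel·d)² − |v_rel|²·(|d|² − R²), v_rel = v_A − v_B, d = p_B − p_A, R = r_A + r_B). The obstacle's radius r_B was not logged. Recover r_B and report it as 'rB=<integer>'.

m = 556
d = (-3, 16);  v_rel = (4, -2),  |v_rel|² = 20
v_rel×d = (4)·(16) − (-2)·(-3) = 58
since m = R²·20 − 58²:  R² = (3364 + 556) / 20 = 196
R = √196 = 14  ⇒  r_B = 14 − 6 = 8

rB=8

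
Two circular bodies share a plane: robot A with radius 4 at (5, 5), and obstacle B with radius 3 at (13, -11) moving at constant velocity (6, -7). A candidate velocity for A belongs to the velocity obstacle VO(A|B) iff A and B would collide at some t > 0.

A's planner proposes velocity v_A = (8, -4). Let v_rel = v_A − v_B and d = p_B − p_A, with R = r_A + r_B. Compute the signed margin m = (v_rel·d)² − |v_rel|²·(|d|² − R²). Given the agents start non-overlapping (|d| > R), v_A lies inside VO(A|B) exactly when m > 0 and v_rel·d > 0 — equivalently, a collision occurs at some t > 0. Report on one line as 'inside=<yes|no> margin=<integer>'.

d = (8, -16),  |d|² = 320;  R = 4+3 = 7,  c = 320−7² = 271
v_rel = (2, 3),  |v_rel|² = 13;  v_rel·d = (2)·(8) + (3)·(-16) = -32
13·t² + 64·t + 271 = 0  ⇒  m = (-32)² − 13·271 = -2499
m = -2499 < 0,  v_rel·d = -32 < 0  ⇒  outside

inside=no margin=-2499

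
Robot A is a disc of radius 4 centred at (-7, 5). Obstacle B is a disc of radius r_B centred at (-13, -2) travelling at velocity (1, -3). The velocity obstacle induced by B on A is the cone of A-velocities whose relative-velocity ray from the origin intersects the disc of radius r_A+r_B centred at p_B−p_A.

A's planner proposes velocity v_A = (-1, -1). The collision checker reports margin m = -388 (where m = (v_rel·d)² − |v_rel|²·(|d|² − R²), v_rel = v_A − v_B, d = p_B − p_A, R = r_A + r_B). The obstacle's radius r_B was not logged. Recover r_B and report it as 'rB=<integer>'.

m = -388
d = (-6, -7);  v_rel = (-2, 2),  |v_rel|² = 8
v_rel×d = (-2)·(-7) − (2)·(-6) = 26
since m = R²·8 − 26²:  R² = (676 + -388) / 8 = 36
R = √36 = 6  ⇒  r_B = 6 − 4 = 2

rB=2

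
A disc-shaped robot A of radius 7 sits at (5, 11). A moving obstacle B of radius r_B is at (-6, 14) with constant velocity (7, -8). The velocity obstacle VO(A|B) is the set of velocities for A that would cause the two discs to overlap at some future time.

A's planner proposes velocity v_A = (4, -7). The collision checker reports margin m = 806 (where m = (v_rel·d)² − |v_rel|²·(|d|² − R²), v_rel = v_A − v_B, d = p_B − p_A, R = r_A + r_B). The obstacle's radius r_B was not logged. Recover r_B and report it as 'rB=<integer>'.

m = 806
d = (-11, 3);  v_rel = (-3, 1),  |v_rel|² = 10
v_rel×d = (-3)·(3) − (1)·(-11) = 2
since m = R²·10 − 2²:  R² = (4 + 806) / 10 = 81
R = √81 = 9  ⇒  r_B = 9 − 7 = 2

rB=2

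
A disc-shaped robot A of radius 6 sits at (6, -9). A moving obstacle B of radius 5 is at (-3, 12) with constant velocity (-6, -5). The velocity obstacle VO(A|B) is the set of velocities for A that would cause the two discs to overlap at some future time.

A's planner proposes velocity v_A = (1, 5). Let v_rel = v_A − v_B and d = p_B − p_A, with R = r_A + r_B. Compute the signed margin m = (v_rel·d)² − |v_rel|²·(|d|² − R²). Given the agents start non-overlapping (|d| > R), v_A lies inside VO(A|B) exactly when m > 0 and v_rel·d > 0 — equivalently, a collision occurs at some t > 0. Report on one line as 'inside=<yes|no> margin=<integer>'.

d = (-9, 21),  |d|² = 522;  R = 6+5 = 11,  c = 522−11² = 401
v_rel = (7, 10),  |v_rel|² = 149;  v_rel·d = (7)·(-9) + (10)·(21) = 147
149·t² − 294·t + 401 = 0  ⇒  m = 147² − 149·401 = -38140
m = -38140 < 0,  v_rel·d = 147 > 0  ⇒  outside

inside=no margin=-38140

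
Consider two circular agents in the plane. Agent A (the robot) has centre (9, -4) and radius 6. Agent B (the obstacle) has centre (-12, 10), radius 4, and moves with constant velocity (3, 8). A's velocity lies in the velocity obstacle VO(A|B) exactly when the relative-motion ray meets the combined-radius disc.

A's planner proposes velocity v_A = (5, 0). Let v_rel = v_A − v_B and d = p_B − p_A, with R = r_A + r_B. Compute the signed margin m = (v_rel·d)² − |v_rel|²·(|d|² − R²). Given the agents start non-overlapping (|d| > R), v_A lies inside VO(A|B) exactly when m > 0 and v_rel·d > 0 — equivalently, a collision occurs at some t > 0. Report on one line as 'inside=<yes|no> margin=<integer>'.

d = (-21, 14),  |d|² = 637;  R = 6+4 = 10,  c = 637−10² = 537
v_rel = (2, -8),  |v_rel|² = 68;  v_rel·d = (2)·(-21) + (-8)·(14) = -154
68·t² + 308·t + 537 = 0  ⇒  m = (-154)² − 68·537 = -12800
m = -12800 < 0,  v_rel·d = -154 < 0  ⇒  outside

inside=no margin=-12800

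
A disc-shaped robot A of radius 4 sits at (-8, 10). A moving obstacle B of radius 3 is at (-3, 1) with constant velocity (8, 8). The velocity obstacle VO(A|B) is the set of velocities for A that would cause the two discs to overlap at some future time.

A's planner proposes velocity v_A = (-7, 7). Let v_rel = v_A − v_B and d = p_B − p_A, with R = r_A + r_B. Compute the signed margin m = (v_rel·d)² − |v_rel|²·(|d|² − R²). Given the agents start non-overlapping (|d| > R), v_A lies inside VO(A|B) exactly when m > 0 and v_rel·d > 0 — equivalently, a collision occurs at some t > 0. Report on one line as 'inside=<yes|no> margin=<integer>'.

d = (5, -9),  |d|² = 106;  R = 4+3 = 7,  c = 106−7² = 57
v_rel = (-15, -1),  |v_rel|² = 226;  v_rel·d = (-15)·(5) + (-1)·(-9) = -66
226·t² + 132·t + 57 = 0  ⇒  m = (-66)² − 226·57 = -8526
m = -8526 < 0,  v_rel·d = -66 < 0  ⇒  outside

inside=no margin=-8526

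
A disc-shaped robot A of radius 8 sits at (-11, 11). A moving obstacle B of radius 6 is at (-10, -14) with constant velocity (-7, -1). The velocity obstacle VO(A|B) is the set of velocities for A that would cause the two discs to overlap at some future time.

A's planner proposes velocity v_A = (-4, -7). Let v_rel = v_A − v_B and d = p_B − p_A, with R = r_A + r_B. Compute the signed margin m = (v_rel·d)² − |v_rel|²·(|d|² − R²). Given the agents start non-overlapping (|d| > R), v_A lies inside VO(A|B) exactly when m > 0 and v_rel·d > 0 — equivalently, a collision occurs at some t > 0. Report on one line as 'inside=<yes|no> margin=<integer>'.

d = (1, -25),  |d|² = 626;  R = 8+6 = 14,  c = 626−14² = 430
v_rel = (3, -6),  |v_rel|² = 45;  v_rel·d = (3)·(1) + (-6)·(-25) = 153
45·t² − 306·t + 430 = 0  ⇒  m = 153² − 45·430 = 4059
m = 4059 > 0,  v_rel·d = 153 > 0  ⇒  inside

inside=yes margin=4059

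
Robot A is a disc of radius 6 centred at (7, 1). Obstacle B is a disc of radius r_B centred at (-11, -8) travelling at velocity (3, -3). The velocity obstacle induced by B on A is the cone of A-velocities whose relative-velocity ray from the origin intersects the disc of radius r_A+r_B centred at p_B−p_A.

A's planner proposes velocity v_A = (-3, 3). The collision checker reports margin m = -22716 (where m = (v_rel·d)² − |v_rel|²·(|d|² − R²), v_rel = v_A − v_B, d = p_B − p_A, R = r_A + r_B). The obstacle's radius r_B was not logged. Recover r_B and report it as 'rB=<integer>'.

m = -22716
d = (-18, -9);  v_rel = (-6, 6),  |v_rel|² = 72
v_rel×d = (-6)·(-9) − (6)·(-18) = 162
since m = R²·72 − 162²:  R² = (26244 + -22716) / 72 = 49
R = √49 = 7  ⇒  r_B = 7 − 6 = 1

rB=1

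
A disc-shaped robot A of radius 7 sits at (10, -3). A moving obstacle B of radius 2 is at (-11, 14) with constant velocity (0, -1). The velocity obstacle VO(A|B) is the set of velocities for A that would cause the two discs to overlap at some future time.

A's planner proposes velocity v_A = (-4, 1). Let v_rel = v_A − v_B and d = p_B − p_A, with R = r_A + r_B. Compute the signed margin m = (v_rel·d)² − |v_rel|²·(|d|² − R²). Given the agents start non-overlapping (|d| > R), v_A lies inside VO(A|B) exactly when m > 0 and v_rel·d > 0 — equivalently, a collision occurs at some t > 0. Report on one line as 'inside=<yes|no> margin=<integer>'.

d = (-21, 17),  |d|² = 730;  R = 7+2 = 9,  c = 730−9² = 649
v_rel = (-4, 2),  |v_rel|² = 20;  v_rel·d = (-4)·(-21) + (2)·(17) = 118
20·t² − 236·t + 649 = 0  ⇒  m = 118² − 20·649 = 944
m = 944 > 0,  v_rel·d = 118 > 0  ⇒  inside

inside=yes margin=944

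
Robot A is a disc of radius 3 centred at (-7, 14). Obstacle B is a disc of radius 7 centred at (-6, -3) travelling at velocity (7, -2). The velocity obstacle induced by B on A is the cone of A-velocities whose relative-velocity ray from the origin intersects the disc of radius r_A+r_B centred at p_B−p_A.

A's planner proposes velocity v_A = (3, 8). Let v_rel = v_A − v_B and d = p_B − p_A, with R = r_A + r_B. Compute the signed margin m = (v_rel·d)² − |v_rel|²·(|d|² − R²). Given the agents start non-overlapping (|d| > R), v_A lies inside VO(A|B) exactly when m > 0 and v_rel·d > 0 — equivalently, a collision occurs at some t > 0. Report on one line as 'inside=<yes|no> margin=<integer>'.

d = (1, -17),  |d|² = 290;  R = 3+7 = 10,  c = 290−10² = 190
v_rel = (-4, 10),  |v_rel|² = 116;  v_rel·d = (-4)·(1) + (10)·(-17) = -174
116·t² + 348·t + 190 = 0  ⇒  m = (-174)² − 116·190 = 8236
m = 8236 > 0,  v_rel·d = -174 < 0  ⇒  outside

inside=no margin=8236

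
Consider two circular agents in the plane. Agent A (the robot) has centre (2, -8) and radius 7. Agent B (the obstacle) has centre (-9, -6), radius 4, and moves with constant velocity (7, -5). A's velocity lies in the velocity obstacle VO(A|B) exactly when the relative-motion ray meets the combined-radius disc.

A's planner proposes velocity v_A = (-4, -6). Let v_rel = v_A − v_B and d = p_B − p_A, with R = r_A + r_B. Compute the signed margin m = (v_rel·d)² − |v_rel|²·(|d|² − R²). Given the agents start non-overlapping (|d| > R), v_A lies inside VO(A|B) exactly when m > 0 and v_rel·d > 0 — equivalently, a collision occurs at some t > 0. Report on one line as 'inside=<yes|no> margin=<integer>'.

d = (-11, 2),  |d|² = 125;  R = 7+4 = 11,  c = 125−11² = 4
v_rel = (-11, -1),  |v_rel|² = 122;  v_rel·d = (-11)·(-11) + (-1)·(2) = 119
122·t² − 238·t + 4 = 0  ⇒  m = 119² − 122·4 = 13673
m = 13673 > 0,  v_rel·d = 119 > 0  ⇒  inside

inside=yes margin=13673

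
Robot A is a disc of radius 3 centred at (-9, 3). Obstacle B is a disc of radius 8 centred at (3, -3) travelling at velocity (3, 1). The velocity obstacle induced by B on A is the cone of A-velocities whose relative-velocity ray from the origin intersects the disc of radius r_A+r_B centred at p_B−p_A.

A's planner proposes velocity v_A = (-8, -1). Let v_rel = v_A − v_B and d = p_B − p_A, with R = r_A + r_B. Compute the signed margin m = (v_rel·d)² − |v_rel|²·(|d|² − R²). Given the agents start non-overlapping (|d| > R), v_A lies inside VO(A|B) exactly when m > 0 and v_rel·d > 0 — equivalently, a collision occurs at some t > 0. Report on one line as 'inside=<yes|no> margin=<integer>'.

d = (12, -6),  |d|² = 180;  R = 3+8 = 11,  c = 180−11² = 59
v_rel = (-11, -2),  |v_rel|² = 125;  v_rel·d = (-11)·(12) + (-2)·(-6) = -120
125·t² + 240·t + 59 = 0  ⇒  m = (-120)² − 125·59 = 7025
m = 7025 > 0,  v_rel·d = -120 < 0  ⇒  outside

inside=no margin=7025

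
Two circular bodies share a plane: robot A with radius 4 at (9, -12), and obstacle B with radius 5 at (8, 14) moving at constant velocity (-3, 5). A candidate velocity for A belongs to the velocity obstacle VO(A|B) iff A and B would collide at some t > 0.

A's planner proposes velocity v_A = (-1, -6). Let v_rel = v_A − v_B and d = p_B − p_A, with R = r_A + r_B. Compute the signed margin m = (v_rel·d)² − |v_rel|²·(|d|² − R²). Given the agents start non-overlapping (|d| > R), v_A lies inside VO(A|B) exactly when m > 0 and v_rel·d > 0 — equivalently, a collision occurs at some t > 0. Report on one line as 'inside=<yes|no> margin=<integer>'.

d = (-1, 26),  |d|² = 677;  R = 4+5 = 9,  c = 677−9² = 596
v_rel = (2, -11),  |v_rel|² = 125;  v_rel·d = (2)·(-1) + (-11)·(26) = -288
125·t² + 576·t + 596 = 0  ⇒  m = (-288)² − 125·596 = 8444
m = 8444 > 0,  v_rel·d = -288 < 0  ⇒  outside

inside=no margin=8444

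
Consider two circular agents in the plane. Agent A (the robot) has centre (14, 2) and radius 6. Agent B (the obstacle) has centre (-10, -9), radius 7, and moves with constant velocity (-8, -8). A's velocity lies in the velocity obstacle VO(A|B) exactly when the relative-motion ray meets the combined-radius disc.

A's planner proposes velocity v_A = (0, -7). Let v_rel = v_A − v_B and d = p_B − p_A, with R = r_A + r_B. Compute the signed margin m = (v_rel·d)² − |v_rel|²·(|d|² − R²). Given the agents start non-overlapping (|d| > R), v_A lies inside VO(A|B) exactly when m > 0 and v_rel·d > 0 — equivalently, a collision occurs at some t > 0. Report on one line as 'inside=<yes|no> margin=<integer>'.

d = (-24, -11),  |d|² = 697;  R = 6+7 = 13,  c = 697−13² = 528
v_rel = (8, 1),  |v_rel|² = 65;  v_rel·d = (8)·(-24) + (1)·(-11) = -203
65·t² + 406·t + 528 = 0  ⇒  m = (-203)² − 65·528 = 6889
m = 6889 > 0,  v_rel·d = -203 < 0  ⇒  outside

inside=no margin=6889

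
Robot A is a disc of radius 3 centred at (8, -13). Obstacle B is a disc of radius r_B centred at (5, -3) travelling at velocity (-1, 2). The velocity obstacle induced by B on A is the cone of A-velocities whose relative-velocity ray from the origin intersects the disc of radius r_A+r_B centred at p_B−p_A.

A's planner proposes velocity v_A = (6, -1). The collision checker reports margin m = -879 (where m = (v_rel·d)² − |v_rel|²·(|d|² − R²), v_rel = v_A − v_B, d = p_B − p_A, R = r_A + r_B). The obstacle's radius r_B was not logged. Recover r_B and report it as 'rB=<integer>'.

m = -879
d = (-3, 10);  v_rel = (7, -3),  |v_rel|² = 58
v_rel×d = (7)·(10) − (-3)·(-3) = 61
since m = R²·58 − 61²:  R² = (3721 + -879) / 58 = 49
R = √49 = 7  ⇒  r_B = 7 − 3 = 4

rB=4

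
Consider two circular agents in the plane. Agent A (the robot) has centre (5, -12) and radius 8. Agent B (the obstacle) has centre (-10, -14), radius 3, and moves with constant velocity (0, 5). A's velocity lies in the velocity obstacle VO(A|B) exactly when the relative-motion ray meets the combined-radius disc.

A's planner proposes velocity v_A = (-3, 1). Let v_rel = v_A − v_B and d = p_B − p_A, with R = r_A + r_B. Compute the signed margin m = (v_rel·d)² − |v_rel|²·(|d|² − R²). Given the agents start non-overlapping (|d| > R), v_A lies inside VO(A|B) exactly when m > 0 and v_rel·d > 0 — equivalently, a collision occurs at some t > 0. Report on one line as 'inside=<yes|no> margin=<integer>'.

d = (-15, -2),  |d|² = 229;  R = 8+3 = 11,  c = 229−11² = 108
v_rel = (-3, -4),  |v_rel|² = 25;  v_rel·d = (-3)·(-15) + (-4)·(-2) = 53
25·t² − 106·t + 108 = 0  ⇒  m = 53² − 25·108 = 109
m = 109 > 0,  v_rel·d = 53 > 0  ⇒  inside

inside=yes margin=109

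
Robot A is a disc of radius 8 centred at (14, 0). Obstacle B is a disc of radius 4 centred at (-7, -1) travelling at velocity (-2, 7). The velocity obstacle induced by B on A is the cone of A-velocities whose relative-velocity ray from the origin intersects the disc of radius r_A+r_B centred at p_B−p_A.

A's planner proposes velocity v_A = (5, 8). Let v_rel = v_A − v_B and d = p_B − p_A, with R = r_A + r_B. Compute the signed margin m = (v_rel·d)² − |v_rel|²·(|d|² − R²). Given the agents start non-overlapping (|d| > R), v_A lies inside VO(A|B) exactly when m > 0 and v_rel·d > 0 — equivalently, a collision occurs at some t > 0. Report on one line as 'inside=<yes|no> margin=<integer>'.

d = (-21, -1),  |d|² = 442;  R = 8+4 = 12,  c = 442−12² = 298
v_rel = (7, 1),  |v_rel|² = 50;  v_rel·d = (7)·(-21) + (1)·(-1) = -148
50·t² + 296·t + 298 = 0  ⇒  m = (-148)² − 50·298 = 7004
m = 7004 > 0,  v_rel·d = -148 < 0  ⇒  outside

inside=no margin=7004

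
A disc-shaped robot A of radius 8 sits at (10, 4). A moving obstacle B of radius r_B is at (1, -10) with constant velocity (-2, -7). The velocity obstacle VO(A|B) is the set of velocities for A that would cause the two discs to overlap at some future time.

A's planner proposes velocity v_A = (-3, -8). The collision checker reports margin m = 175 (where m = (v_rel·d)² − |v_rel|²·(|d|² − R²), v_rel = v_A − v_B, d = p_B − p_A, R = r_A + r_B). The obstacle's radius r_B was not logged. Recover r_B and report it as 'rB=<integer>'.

m = 175
d = (-9, -14);  v_rel = (-1, -1),  |v_rel|² = 2
v_rel×d = (-1)·(-14) − (-1)·(-9) = 5
since m = R²·2 − 5²:  R² = (25 + 175) / 2 = 100
R = √100 = 10  ⇒  r_B = 10 − 8 = 2

rB=2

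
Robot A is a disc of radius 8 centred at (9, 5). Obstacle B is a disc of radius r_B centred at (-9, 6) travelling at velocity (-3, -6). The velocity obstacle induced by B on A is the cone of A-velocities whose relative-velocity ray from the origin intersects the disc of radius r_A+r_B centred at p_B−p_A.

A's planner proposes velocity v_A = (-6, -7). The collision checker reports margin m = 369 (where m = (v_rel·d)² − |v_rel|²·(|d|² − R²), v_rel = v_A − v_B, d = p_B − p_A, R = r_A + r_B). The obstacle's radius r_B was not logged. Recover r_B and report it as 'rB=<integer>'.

m = 369
d = (-18, 1);  v_rel = (-3, -1),  |v_rel|² = 10
v_rel×d = (-3)·(1) − (-1)·(-18) = -21
since m = R²·10 − (-21)²:  R² = (441 + 369) / 10 = 81
R = √81 = 9  ⇒  r_B = 9 − 8 = 1

rB=1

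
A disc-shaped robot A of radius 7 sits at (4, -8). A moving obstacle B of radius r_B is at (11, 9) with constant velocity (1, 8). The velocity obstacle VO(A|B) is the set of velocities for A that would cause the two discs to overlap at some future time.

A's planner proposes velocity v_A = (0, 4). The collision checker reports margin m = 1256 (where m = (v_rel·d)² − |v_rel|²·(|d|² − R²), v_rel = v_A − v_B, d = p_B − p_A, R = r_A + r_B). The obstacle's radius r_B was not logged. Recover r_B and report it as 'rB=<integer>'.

m = 1256
d = (7, 17);  v_rel = (-1, -4),  |v_rel|² = 17
v_rel×d = (-1)·(17) − (-4)·(7) = 11
since m = R²·17 − 11²:  R² = (121 + 1256) / 17 = 81
R = √81 = 9  ⇒  r_B = 9 − 7 = 2

rB=2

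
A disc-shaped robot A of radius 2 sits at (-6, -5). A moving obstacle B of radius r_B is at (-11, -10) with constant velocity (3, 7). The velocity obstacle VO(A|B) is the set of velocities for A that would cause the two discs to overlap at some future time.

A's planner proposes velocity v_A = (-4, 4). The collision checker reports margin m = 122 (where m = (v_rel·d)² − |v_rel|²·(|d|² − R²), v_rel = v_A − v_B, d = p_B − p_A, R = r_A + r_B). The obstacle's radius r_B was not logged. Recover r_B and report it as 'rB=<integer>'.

m = 122
d = (-5, -5);  v_rel = (-7, -3),  |v_rel|² = 58
v_rel×d = (-7)·(-5) − (-3)·(-5) = 20
since m = R²·58 − 20²:  R² = (400 + 122) / 58 = 9
R = √9 = 3  ⇒  r_B = 3 − 2 = 1

rB=1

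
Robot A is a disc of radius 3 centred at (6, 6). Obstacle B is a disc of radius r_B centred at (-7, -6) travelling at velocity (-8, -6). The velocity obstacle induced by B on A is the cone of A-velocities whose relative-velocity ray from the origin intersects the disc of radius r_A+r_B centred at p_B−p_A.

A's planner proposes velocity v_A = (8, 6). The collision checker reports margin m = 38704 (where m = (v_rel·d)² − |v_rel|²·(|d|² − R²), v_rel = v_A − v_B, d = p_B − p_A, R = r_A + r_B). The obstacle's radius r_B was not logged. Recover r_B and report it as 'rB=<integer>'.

m = 38704
d = (-13, -12);  v_rel = (16, 12),  |v_rel|² = 400
v_rel×d = (16)·(-12) − (12)·(-13) = -36
since m = R²·400 − (-36)²:  R² = (1296 + 38704) / 400 = 100
R = √100 = 10  ⇒  r_B = 10 − 3 = 7

rB=7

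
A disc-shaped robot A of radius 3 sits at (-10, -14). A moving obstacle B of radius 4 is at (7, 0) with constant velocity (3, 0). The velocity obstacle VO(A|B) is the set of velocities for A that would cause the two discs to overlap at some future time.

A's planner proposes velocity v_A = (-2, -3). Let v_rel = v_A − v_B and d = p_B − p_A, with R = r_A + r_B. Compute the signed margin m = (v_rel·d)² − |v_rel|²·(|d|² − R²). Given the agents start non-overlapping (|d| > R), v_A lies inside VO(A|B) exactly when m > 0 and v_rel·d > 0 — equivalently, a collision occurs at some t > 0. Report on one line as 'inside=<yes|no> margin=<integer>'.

d = (17, 14),  |d|² = 485;  R = 3+4 = 7,  c = 485−7² = 436
v_rel = (-5, -3),  |v_rel|² = 34;  v_rel·d = (-5)·(17) + (-3)·(14) = -127
34·t² + 254·t + 436 = 0  ⇒  m = (-127)² − 34·436 = 1305
m = 1305 > 0,  v_rel·d = -127 < 0  ⇒  outside

inside=no margin=1305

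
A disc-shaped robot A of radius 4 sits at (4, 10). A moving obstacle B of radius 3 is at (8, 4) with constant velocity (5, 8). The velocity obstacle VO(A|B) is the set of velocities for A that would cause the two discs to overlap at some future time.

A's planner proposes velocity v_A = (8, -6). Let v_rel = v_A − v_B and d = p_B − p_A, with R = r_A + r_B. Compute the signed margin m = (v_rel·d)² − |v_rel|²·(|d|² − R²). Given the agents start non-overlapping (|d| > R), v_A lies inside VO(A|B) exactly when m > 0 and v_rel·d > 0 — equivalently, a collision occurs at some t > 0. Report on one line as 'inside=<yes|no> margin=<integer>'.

d = (4, -6),  |d|² = 52;  R = 4+3 = 7,  c = 52−7² = 3
v_rel = (3, -14),  |v_rel|² = 205;  v_rel·d = (3)·(4) + (-14)·(-6) = 96
205·t² − 192·t + 3 = 0  ⇒  m = 96² − 205·3 = 8601
m = 8601 > 0,  v_rel·d = 96 > 0  ⇒  inside

inside=yes margin=8601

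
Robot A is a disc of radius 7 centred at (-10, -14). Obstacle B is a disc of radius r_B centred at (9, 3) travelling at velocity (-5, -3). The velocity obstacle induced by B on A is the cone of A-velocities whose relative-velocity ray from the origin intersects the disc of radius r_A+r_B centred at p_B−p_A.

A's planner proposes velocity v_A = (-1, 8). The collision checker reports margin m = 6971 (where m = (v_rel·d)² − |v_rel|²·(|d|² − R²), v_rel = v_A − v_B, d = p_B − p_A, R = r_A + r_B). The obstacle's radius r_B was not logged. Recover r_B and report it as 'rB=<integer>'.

m = 6971
d = (19, 17);  v_rel = (4, 11),  |v_rel|² = 137
v_rel×d = (4)·(17) − (11)·(19) = -141
since m = R²·137 − (-141)²:  R² = (19881 + 6971) / 137 = 196
R = √196 = 14  ⇒  r_B = 14 − 7 = 7

rB=7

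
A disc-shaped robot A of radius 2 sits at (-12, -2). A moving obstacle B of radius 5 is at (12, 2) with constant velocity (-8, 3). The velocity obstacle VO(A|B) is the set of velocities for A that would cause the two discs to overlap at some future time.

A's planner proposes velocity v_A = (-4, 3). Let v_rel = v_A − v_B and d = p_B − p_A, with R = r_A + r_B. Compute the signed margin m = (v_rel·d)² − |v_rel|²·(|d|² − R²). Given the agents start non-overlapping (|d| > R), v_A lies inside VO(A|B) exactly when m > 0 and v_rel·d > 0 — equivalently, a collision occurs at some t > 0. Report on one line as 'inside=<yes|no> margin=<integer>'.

d = (24, 4),  |d|² = 592;  R = 2+5 = 7,  c = 592−7² = 543
v_rel = (4, 0),  |v_rel|² = 16;  v_rel·d = (4)·(24) + (0)·(4) = 96
16·t² − 192·t + 543 = 0  ⇒  m = 96² − 16·543 = 528
m = 528 > 0,  v_rel·d = 96 > 0  ⇒  inside

inside=yes margin=528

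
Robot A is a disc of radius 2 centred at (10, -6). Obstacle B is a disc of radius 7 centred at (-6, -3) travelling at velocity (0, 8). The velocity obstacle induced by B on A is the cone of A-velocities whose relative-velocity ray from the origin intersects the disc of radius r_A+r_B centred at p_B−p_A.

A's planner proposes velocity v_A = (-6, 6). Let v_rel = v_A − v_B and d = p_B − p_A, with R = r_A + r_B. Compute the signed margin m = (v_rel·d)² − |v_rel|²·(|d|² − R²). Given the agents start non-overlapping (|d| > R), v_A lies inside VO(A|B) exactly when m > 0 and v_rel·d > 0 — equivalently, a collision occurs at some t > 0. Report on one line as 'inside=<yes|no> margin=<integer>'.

d = (-16, 3),  |d|² = 265;  R = 2+7 = 9,  c = 265−9² = 184
v_rel = (-6, -2),  |v_rel|² = 40;  v_rel·d = (-6)·(-16) + (-2)·(3) = 90
40·t² − 180·t + 184 = 0  ⇒  m = 90² − 40·184 = 740
m = 740 > 0,  v_rel·d = 90 > 0  ⇒  inside

inside=yes margin=740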